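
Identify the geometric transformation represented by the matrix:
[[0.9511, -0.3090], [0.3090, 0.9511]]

This matrix represents: rotation by 18° counterclockwise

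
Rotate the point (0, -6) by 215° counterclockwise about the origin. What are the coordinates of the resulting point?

Rotation matrix for 215°: [[cos 215°, -sin 215°], [sin 215°, cos 215°]] ≈ [[-0.819152, 0.573576], [-0.573576, -0.819152]]
[[-0.819152, 0.573576], [-0.573576, -0.819152]] × [0, -6]ᵀ ≈ [-3.4415, 4.9149]ᵀ
Result: (-3.4415, 4.9149)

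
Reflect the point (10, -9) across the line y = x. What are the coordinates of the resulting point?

Reflection across line y = x: (10, -9) → (-9, 10)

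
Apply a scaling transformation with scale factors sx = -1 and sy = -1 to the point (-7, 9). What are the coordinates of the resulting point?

Scaling matrix:
[[-1, 0], [0, -1]]
Result: (-7 × -1, 9 × -1) = (7, -9)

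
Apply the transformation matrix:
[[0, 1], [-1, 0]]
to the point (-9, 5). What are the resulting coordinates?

Matrix multiplication:
[[0, 1], [-1, 0]] × [-9, 5]ᵀ
= [(0)(-9) + (1)(5), (-1)(-9) + (0)(5)]ᵀ
= [5, 9]ᵀ
Result: (5, 9)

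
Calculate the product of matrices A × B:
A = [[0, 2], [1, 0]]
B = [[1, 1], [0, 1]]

Matrix multiplication:
C[0][0] = 0×1 + 2×0 = 0
C[0][1] = 0×1 + 2×1 = 2
C[1][0] = 1×1 + 0×0 = 1
C[1][1] = 1×1 + 0×1 = 1
Result: [[0, 2], [1, 1]]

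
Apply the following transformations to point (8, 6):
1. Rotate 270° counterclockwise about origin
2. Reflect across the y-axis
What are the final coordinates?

Step 1: Rotate 270° → (6, -8)
Step 2: Reflect across y-axis → (-6, -8)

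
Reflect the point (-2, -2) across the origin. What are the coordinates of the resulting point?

Reflection across origin: (-2, -2) → (2, 2)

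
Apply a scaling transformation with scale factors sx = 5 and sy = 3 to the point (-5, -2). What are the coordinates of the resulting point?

Scaling matrix:
[[5, 0], [0, 3]]
Result: (-5 × 5, -2 × 3) = (-25, -6)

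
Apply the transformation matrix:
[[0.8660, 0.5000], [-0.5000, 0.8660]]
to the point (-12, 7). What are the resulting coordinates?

Matrix multiplication:
[[0.8660, 0.5000], [-0.5000, 0.8660]] × [-12, 7]ᵀ
= [(0.8660)(-12) + (0.5000)(7), (-0.5000)(-12) + (0.8660)(7)]ᵀ
= [-6.8920, 12.0620]ᵀ
Result: (-6.8920, 12.0620)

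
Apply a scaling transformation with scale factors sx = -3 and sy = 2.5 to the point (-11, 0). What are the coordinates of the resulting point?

Scaling matrix:
[[-3, 0], [0, 2.50]]
Result: (-11 × -3, 0 × 2.5) = (33, 0)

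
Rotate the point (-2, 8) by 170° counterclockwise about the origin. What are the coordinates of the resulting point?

Rotation matrix for 170°: [[cos 170°, -sin 170°], [sin 170°, cos 170°]] ≈ [[-0.984808, -0.173648], [0.173648, -0.984808]]
[[-0.984808, -0.173648], [0.173648, -0.984808]] × [-2, 8]ᵀ ≈ [0.5804, -8.2258]ᵀ
Result: (0.5804, -8.2258)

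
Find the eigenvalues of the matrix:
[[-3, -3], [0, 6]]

Characteristic equation: det(A - λI) = 0
λ² - (trace)λ + (det) = 0
trace = -3 + 6 = 3, det = (-3)(6) - (-3)(0) = -18
λ² - (3)λ + (-18) = 0
λ = (3 ± √((3)² - 4·(-18))) / 2 = (3 ± √81) / 2
Solving: λ = -3, 6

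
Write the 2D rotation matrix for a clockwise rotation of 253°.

Rotation matrix formula: [[cos θ, -sin θ], [sin θ, cos θ]]
A clockwise rotation by 253° is equivalent to a counterclockwise rotation by -253°.
For θ = -253°:
cos(-253°) = -0.2924
sin(-253°) = 0.9563
Result: [[-0.2924, -0.9563], [0.9563, -0.2924]]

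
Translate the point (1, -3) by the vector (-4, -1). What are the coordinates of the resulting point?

Translation by (-4, -1) (homogeneous matrix [[1, 0, -4], [0, 1, -1], [0, 0, 1]]):
x' = 1 + -4 = -3
y' = -3 + -1 = -4
Result: (-3, -4)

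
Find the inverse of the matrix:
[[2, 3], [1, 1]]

For [[a,b],[c,d]], inverse = (1/det)·[[d,-b],[-c,a]]
det = (2)(1) - (3)(1) = 2 - 3 = -1
Inverse = (1/-1)·[[1, -3], [-1, 2]]
= [[-1, 3], [1, -2]]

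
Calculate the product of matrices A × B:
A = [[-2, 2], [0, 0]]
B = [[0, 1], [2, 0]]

Matrix multiplication:
C[0][0] = -2×0 + 2×2 = 4
C[0][1] = -2×1 + 2×0 = -2
C[1][0] = 0×0 + 0×2 = 0
C[1][1] = 0×1 + 0×0 = 0
Result: [[4, -2], [0, 0]]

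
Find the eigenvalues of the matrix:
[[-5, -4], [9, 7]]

Characteristic equation: det(A - λI) = 0
λ² - (trace)λ + (det) = 0
trace = -5 + 7 = 2, det = (-5)(7) - (-4)(9) = 1
λ² - (2)λ + (1) = 0
λ = (2 ± √((2)² - 4·(1))) / 2 = (2 ± √0) / 2
Solving: λ = 1, 1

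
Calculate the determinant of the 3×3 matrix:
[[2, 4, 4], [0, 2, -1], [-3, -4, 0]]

Expansion along first row:
det = 2·det([[2,-1],[-4,0]]) - 4·det([[0,-1],[-3,0]]) + 4·det([[0,2],[-3,-4]])
    = 2·(2·0 - -1·-4) - 4·(0·0 - -1·-3) + 4·(0·-4 - 2·-3)
    = 2·-4 - 4·-3 + 4·6
    = -8 + 12 + 24 = 28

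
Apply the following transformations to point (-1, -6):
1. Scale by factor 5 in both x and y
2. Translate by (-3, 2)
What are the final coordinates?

Step 1: Scale (-1, -6) by 5 → (-5, -30)
Step 2: Translate by (-3, 2) → (-8, -28)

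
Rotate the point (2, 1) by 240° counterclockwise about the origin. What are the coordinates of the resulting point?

Rotation matrix for 240°: [[cos 240°, -sin 240°], [sin 240°, cos 240°]] ≈ [[-0.500000, 0.866025], [-0.866025, -0.500000]]
[[-0.500000, 0.866025], [-0.866025, -0.500000]] × [2, 1]ᵀ ≈ [-0.1340, -2.2321]ᵀ
Result: (-0.1340, -2.2321)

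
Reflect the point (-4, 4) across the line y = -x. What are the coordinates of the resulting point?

Reflection across line y = -x: (-4, 4) → (-4, 4)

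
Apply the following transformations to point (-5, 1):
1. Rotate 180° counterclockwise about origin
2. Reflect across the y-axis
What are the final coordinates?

Step 1: Rotate 180° → (5, -1)
Step 2: Reflect across y-axis → (-5, -1)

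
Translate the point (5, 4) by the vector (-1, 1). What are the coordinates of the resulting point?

Translation by (-1, 1) (homogeneous matrix [[1, 0, -1], [0, 1, 1], [0, 0, 1]]):
x' = 5 + -1 = 4
y' = 4 + 1 = 5
Result: (4, 5)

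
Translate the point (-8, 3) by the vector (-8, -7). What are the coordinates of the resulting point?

Translation by (-8, -7) (homogeneous matrix [[1, 0, -8], [0, 1, -7], [0, 0, 1]]):
x' = -8 + -8 = -16
y' = 3 + -7 = -4
Result: (-16, -4)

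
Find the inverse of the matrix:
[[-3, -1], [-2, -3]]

For [[a,b],[c,d]], inverse = (1/det)·[[d,-b],[-c,a]]
det = (-3)(-3) - (-1)(-2) = 9 - 2 = 7
Inverse = (1/7)·[[-3, 1], [2, -3]]
= [[-3/7, 1/7], [2/7, -3/7]]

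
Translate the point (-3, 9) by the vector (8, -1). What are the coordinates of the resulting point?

Translation by (8, -1) (homogeneous matrix [[1, 0, 8], [0, 1, -1], [0, 0, 1]]):
x' = -3 + 8 = 5
y' = 9 + -1 = 8
Result: (5, 8)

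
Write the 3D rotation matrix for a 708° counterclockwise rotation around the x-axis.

Rotation matrix for counterclockwise 708° around x-axis:
cos(708°) = 0.9781, sin(708°) = -0.2079
Result: [[1, 0, 0], [0, 0.9781, 0.2079], [0, -0.2079, 0.9781]]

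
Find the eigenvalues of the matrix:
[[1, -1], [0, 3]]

Characteristic equation: det(A - λI) = 0
λ² - (trace)λ + (det) = 0
trace = 1 + 3 = 4, det = (1)(3) - (-1)(0) = 3
λ² - (4)λ + (3) = 0
λ = (4 ± √((4)² - 4·(3))) / 2 = (4 ± √4) / 2
Solving: λ = 1, 3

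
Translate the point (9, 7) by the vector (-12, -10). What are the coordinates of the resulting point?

Translation by (-12, -10) (homogeneous matrix [[1, 0, -12], [0, 1, -10], [0, 0, 1]]):
x' = 9 + -12 = -3
y' = 7 + -10 = -3
Result: (-3, -3)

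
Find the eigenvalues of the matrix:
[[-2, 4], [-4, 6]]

Characteristic equation: det(A - λI) = 0
λ² - (trace)λ + (det) = 0
trace = -2 + 6 = 4, det = (-2)(6) - (4)(-4) = 4
λ² - (4)λ + (4) = 0
λ = (4 ± √((4)² - 4·(4))) / 2 = (4 ± √0) / 2
Solving: λ = 2, 2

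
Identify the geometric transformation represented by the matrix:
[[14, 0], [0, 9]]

This matrix represents: non-uniform scaling by sx = 14, sy = 9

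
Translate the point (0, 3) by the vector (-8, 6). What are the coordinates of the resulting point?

Translation by (-8, 6) (homogeneous matrix [[1, 0, -8], [0, 1, 6], [0, 0, 1]]):
x' = 0 + -8 = -8
y' = 3 + 6 = 9
Result: (-8, 9)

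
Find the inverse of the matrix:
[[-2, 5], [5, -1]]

For [[a,b],[c,d]], inverse = (1/det)·[[d,-b],[-c,a]]
det = (-2)(-1) - (5)(5) = 2 - 25 = -23
Inverse = (1/-23)·[[-1, -5], [-5, -2]]
= [[1/23, 5/23], [5/23, 2/23]]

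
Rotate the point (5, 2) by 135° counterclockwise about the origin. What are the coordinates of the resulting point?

Rotation matrix for 135°: [[cos 135°, -sin 135°], [sin 135°, cos 135°]] ≈ [[-0.707107, -0.707107], [0.707107, -0.707107]]
[[-0.707107, -0.707107], [0.707107, -0.707107]] × [5, 2]ᵀ ≈ [-4.9497, 2.1213]ᵀ
Result: (-4.9497, 2.1213)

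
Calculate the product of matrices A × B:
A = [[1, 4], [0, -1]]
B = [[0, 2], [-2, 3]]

Matrix multiplication:
C[0][0] = 1×0 + 4×-2 = -8
C[0][1] = 1×2 + 4×3 = 14
C[1][0] = 0×0 + -1×-2 = 2
C[1][1] = 0×2 + -1×3 = -3
Result: [[-8, 14], [2, -3]]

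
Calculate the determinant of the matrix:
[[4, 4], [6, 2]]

For a 2×2 matrix [[a, b], [c, d]], det = ad - bc
det = (4)(2) - (4)(6) = 8 - 24 = -16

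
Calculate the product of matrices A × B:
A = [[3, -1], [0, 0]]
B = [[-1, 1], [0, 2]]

Matrix multiplication:
C[0][0] = 3×-1 + -1×0 = -3
C[0][1] = 3×1 + -1×2 = 1
C[1][0] = 0×-1 + 0×0 = 0
C[1][1] = 0×1 + 0×2 = 0
Result: [[-3, 1], [0, 0]]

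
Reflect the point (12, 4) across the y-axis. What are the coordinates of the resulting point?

Reflection across y-axis: (12, 4) → (-12, 4)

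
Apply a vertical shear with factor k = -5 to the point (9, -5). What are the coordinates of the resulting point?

Shear matrix for vertical shear with factor k = -5:
[[1, 0], [-5, 1]]
Result: (9, -5) → (9, -50)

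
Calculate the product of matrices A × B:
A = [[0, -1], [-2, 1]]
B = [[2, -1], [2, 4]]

Matrix multiplication:
C[0][0] = 0×2 + -1×2 = -2
C[0][1] = 0×-1 + -1×4 = -4
C[1][0] = -2×2 + 1×2 = -2
C[1][1] = -2×-1 + 1×4 = 6
Result: [[-2, -4], [-2, 6]]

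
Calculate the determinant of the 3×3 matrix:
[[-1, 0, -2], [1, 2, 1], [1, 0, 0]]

Expansion along first row:
det = -1·det([[2,1],[0,0]]) - 0·det([[1,1],[1,0]]) + -2·det([[1,2],[1,0]])
    = -1·(2·0 - 1·0) - 0·(1·0 - 1·1) + -2·(1·0 - 2·1)
    = -1·0 - 0·-1 + -2·-2
    = 0 + 0 + 4 = 4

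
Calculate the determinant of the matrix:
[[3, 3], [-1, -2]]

For a 2×2 matrix [[a, b], [c, d]], det = ad - bc
det = (3)(-2) - (3)(-1) = -6 - -3 = -3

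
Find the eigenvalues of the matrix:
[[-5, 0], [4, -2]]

Characteristic equation: det(A - λI) = 0
λ² - (trace)λ + (det) = 0
trace = -5 + -2 = -7, det = (-5)(-2) - (0)(4) = 10
λ² - (-7)λ + (10) = 0
λ = (-7 ± √((-7)² - 4·(10))) / 2 = (-7 ± √9) / 2
Solving: λ = -5, -2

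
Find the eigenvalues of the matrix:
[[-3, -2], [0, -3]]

Characteristic equation: det(A - λI) = 0
λ² - (trace)λ + (det) = 0
trace = -3 + -3 = -6, det = (-3)(-3) - (-2)(0) = 9
λ² - (-6)λ + (9) = 0
λ = (-6 ± √((-6)² - 4·(9))) / 2 = (-6 ± √0) / 2
Solving: λ = -3, -3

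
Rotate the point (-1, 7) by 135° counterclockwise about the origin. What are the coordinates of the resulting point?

Rotation matrix for 135°: [[cos 135°, -sin 135°], [sin 135°, cos 135°]] ≈ [[-0.707107, -0.707107], [0.707107, -0.707107]]
[[-0.707107, -0.707107], [0.707107, -0.707107]] × [-1, 7]ᵀ ≈ [-4.2426, -5.6569]ᵀ
Result: (-4.2426, -5.6569)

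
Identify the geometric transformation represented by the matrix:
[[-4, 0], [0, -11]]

This matrix represents: non-uniform scaling by sx = -4, sy = -11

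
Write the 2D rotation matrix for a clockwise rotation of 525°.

Rotation matrix formula: [[cos θ, -sin θ], [sin θ, cos θ]]
A clockwise rotation by 525° is equivalent to a counterclockwise rotation by -525°.
For θ = -525°:
cos(-525°) = -0.9659
sin(-525°) = -0.2588
Result: [[-0.9659, 0.2588], [-0.2588, -0.9659]]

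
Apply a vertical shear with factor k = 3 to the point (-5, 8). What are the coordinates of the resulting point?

Shear matrix for vertical shear with factor k = 3:
[[1, 0], [3, 1]]
Result: (-5, 8) → (-5, -7)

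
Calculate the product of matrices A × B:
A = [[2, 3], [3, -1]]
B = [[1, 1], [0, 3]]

Matrix multiplication:
C[0][0] = 2×1 + 3×0 = 2
C[0][1] = 2×1 + 3×3 = 11
C[1][0] = 3×1 + -1×0 = 3
C[1][1] = 3×1 + -1×3 = 0
Result: [[2, 11], [3, 0]]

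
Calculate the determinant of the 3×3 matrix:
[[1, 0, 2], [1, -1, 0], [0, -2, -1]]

Expansion along first row:
det = 1·det([[-1,0],[-2,-1]]) - 0·det([[1,0],[0,-1]]) + 2·det([[1,-1],[0,-2]])
    = 1·(-1·-1 - 0·-2) - 0·(1·-1 - 0·0) + 2·(1·-2 - -1·0)
    = 1·1 - 0·-1 + 2·-2
    = 1 + 0 + -4 = -3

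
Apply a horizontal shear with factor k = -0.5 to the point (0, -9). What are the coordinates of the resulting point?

Shear matrix for horizontal shear with factor k = -0.5:
[[1, -0.50], [0, 1]]
Result: (0, -9) → (4.5, -9)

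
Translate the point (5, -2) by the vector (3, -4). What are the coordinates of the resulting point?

Translation by (3, -4) (homogeneous matrix [[1, 0, 3], [0, 1, -4], [0, 0, 1]]):
x' = 5 + 3 = 8
y' = -2 + -4 = -6
Result: (8, -6)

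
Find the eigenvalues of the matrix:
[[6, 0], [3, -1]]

Characteristic equation: det(A - λI) = 0
λ² - (trace)λ + (det) = 0
trace = 6 + -1 = 5, det = (6)(-1) - (0)(3) = -6
λ² - (5)λ + (-6) = 0
λ = (5 ± √((5)² - 4·(-6))) / 2 = (5 ± √49) / 2
Solving: λ = -1, 6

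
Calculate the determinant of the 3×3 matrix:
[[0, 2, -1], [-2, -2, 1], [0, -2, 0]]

Expansion along first row:
det = 0·det([[-2,1],[-2,0]]) - 2·det([[-2,1],[0,0]]) + -1·det([[-2,-2],[0,-2]])
    = 0·(-2·0 - 1·-2) - 2·(-2·0 - 1·0) + -1·(-2·-2 - -2·0)
    = 0·2 - 2·0 + -1·4
    = 0 + 0 + -4 = -4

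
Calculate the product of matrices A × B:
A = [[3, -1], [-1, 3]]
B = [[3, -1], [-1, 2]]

Matrix multiplication:
C[0][0] = 3×3 + -1×-1 = 10
C[0][1] = 3×-1 + -1×2 = -5
C[1][0] = -1×3 + 3×-1 = -6
C[1][1] = -1×-1 + 3×2 = 7
Result: [[10, -5], [-6, 7]]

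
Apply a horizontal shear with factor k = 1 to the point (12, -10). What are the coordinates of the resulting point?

Shear matrix for horizontal shear with factor k = 1:
[[1, 1], [0, 1]]
Result: (12, -10) → (2, -10)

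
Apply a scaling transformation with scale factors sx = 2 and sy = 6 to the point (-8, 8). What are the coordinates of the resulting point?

Scaling matrix:
[[2, 0], [0, 6]]
Result: (-8 × 2, 8 × 6) = (-16, 48)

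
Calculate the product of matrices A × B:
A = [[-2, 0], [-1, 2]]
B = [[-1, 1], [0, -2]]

Matrix multiplication:
C[0][0] = -2×-1 + 0×0 = 2
C[0][1] = -2×1 + 0×-2 = -2
C[1][0] = -1×-1 + 2×0 = 1
C[1][1] = -1×1 + 2×-2 = -5
Result: [[2, -2], [1, -5]]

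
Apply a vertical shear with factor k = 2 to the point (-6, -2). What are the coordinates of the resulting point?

Shear matrix for vertical shear with factor k = 2:
[[1, 0], [2, 1]]
Result: (-6, -2) → (-6, -14)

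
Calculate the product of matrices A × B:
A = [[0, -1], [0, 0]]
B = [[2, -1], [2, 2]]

Matrix multiplication:
C[0][0] = 0×2 + -1×2 = -2
C[0][1] = 0×-1 + -1×2 = -2
C[1][0] = 0×2 + 0×2 = 0
C[1][1] = 0×-1 + 0×2 = 0
Result: [[-2, -2], [0, 0]]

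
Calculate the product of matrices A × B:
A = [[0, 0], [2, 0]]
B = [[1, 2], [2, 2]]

Matrix multiplication:
C[0][0] = 0×1 + 0×2 = 0
C[0][1] = 0×2 + 0×2 = 0
C[1][0] = 2×1 + 0×2 = 2
C[1][1] = 2×2 + 0×2 = 4
Result: [[0, 0], [2, 4]]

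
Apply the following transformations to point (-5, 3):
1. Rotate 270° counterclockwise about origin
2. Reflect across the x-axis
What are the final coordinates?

Step 1: Rotate 270° → (3, 5)
Step 2: Reflect across x-axis → (3, -5)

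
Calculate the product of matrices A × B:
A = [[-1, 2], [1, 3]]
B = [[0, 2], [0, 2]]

Matrix multiplication:
C[0][0] = -1×0 + 2×0 = 0
C[0][1] = -1×2 + 2×2 = 2
C[1][0] = 1×0 + 3×0 = 0
C[1][1] = 1×2 + 3×2 = 8
Result: [[0, 2], [0, 8]]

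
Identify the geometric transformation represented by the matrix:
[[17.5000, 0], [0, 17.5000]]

This matrix represents: uniform scaling by factor 17.5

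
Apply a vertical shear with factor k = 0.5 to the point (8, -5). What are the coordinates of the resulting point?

Shear matrix for vertical shear with factor k = 0.5:
[[1, 0], [0.50, 1]]
Result: (8, -5) → (8, -1)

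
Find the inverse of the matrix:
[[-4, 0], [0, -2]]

For [[a,b],[c,d]], inverse = (1/det)·[[d,-b],[-c,a]]
det = (-4)(-2) - (0)(0) = 8 - 0 = 8
Inverse = (1/8)·[[-2, 0], [0, -4]]
= [[-1/4, 0], [0, -1/2]]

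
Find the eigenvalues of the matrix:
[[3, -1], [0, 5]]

Characteristic equation: det(A - λI) = 0
λ² - (trace)λ + (det) = 0
trace = 3 + 5 = 8, det = (3)(5) - (-1)(0) = 15
λ² - (8)λ + (15) = 0
λ = (8 ± √((8)² - 4·(15))) / 2 = (8 ± √4) / 2
Solving: λ = 3, 5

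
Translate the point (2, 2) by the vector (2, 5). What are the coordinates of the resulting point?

Translation by (2, 5) (homogeneous matrix [[1, 0, 2], [0, 1, 5], [0, 0, 1]]):
x' = 2 + 2 = 4
y' = 2 + 5 = 7
Result: (4, 7)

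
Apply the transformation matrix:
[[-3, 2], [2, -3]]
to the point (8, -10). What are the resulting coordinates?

Matrix multiplication:
[[-3, 2], [2, -3]] × [8, -10]ᵀ
= [(-3)(8) + (2)(-10), (2)(8) + (-3)(-10)]ᵀ
= [-44, 46]ᵀ
Result: (-44, 46)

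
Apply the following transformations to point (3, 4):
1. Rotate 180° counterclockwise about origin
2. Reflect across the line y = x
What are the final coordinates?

Step 1: Rotate 180° → (-3, -4)
Step 2: Reflect across line y = x → (-4, -3)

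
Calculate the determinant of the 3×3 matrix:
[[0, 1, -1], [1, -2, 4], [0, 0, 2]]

Expansion along first row:
det = 0·det([[-2,4],[0,2]]) - 1·det([[1,4],[0,2]]) + -1·det([[1,-2],[0,0]])
    = 0·(-2·2 - 4·0) - 1·(1·2 - 4·0) + -1·(1·0 - -2·0)
    = 0·-4 - 1·2 + -1·0
    = 0 + -2 + 0 = -2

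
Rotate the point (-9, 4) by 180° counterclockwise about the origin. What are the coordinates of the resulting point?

Rotation matrix for 180°: [[cos 180°, -sin 180°], [sin 180°, cos 180°]] = [[-1, 0], [0, -1]]
[[-1, 0], [0, -1]] × [-9, 4]ᵀ = [9, -4]ᵀ
Result: (9, -4)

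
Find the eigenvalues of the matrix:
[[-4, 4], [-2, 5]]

Characteristic equation: det(A - λI) = 0
λ² - (trace)λ + (det) = 0
trace = -4 + 5 = 1, det = (-4)(5) - (4)(-2) = -12
λ² - (1)λ + (-12) = 0
λ = (1 ± √((1)² - 4·(-12))) / 2 = (1 ± √49) / 2
Solving: λ = -3, 4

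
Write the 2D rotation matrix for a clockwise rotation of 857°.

Rotation matrix formula: [[cos θ, -sin θ], [sin θ, cos θ]]
A clockwise rotation by 857° is equivalent to a counterclockwise rotation by -857°.
For θ = -857°:
cos(-857°) = -0.7314
sin(-857°) = -0.6820
Result: [[-0.7314, 0.6820], [-0.6820, -0.7314]]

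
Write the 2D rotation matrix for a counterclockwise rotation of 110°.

Rotation matrix formula: [[cos θ, -sin θ], [sin θ, cos θ]]
For θ = 110°:
cos(110°) = -0.3420
sin(110°) = 0.9397
Result: [[-0.3420, -0.9397], [0.9397, -0.3420]]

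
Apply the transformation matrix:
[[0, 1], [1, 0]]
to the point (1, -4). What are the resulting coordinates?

Matrix multiplication:
[[0, 1], [1, 0]] × [1, -4]ᵀ
= [(0)(1) + (1)(-4), (1)(1) + (0)(-4)]ᵀ
= [-4, 1]ᵀ
Result: (-4, 1)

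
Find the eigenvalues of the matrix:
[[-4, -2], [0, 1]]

Characteristic equation: det(A - λI) = 0
λ² - (trace)λ + (det) = 0
trace = -4 + 1 = -3, det = (-4)(1) - (-2)(0) = -4
λ² - (-3)λ + (-4) = 0
λ = (-3 ± √((-3)² - 4·(-4))) / 2 = (-3 ± √25) / 2
Solving: λ = -4, 1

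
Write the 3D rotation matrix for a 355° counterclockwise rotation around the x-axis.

Rotation matrix for counterclockwise 355° around x-axis:
cos(355°) = 0.9962, sin(355°) = -0.0872
Result: [[1, 0, 0], [0, 0.9962, 0.0872], [0, -0.0872, 0.9962]]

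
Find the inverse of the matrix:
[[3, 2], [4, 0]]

For [[a,b],[c,d]], inverse = (1/det)·[[d,-b],[-c,a]]
det = (3)(0) - (2)(4) = 0 - 8 = -8
Inverse = (1/-8)·[[0, -2], [-4, 3]]
= [[0, 1/4], [1/2, -3/8]]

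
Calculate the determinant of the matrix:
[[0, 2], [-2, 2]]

For a 2×2 matrix [[a, b], [c, d]], det = ad - bc
det = (0)(2) - (2)(-2) = 0 - -4 = 4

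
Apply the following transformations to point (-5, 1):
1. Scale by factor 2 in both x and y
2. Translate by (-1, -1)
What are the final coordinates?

Step 1: Scale (-5, 1) by 2 → (-10, 2)
Step 2: Translate by (-1, -1) → (-11, 1)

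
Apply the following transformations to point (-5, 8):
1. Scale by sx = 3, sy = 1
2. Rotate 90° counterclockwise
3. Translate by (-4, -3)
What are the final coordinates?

Step 1: Scale → (-15, 8)
Step 2: Rotate 90° → (-8, -15)
Step 3: Translate → (-12, -18)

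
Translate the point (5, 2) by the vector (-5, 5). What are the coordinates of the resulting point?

Translation by (-5, 5) (homogeneous matrix [[1, 0, -5], [0, 1, 5], [0, 0, 1]]):
x' = 5 + -5 = 0
y' = 2 + 5 = 7
Result: (0, 7)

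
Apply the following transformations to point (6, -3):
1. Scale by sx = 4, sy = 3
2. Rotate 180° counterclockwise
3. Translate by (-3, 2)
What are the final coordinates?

Step 1: Scale → (24, -9)
Step 2: Rotate 180° → (-24, 9)
Step 3: Translate → (-27, 11)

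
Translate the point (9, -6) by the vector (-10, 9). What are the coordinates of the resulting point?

Translation by (-10, 9) (homogeneous matrix [[1, 0, -10], [0, 1, 9], [0, 0, 1]]):
x' = 9 + -10 = -1
y' = -6 + 9 = 3
Result: (-1, 3)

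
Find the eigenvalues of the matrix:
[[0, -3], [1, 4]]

Characteristic equation: det(A - λI) = 0
λ² - (trace)λ + (det) = 0
trace = 0 + 4 = 4, det = (0)(4) - (-3)(1) = 3
λ² - (4)λ + (3) = 0
λ = (4 ± √((4)² - 4·(3))) / 2 = (4 ± √4) / 2
Solving: λ = 1, 3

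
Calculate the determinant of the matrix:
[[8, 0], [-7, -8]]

For a 2×2 matrix [[a, b], [c, d]], det = ad - bc
det = (8)(-8) - (0)(-7) = -64 - 0 = -64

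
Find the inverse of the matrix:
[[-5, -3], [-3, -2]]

For [[a,b],[c,d]], inverse = (1/det)·[[d,-b],[-c,a]]
det = (-5)(-2) - (-3)(-3) = 10 - 9 = 1
Inverse = [[-2, 3], [3, -5]]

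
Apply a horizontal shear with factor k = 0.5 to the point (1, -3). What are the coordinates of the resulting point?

Shear matrix for horizontal shear with factor k = 0.5:
[[1, 0.50], [0, 1]]
Result: (1, -3) → (-0.5, -3)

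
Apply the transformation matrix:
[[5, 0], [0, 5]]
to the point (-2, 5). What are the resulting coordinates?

Matrix multiplication:
[[5, 0], [0, 5]] × [-2, 5]ᵀ
= [(5)(-2) + (0)(5), (0)(-2) + (5)(5)]ᵀ
= [-10, 25]ᵀ
Result: (-10, 25)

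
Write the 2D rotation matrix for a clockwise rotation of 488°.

Rotation matrix formula: [[cos θ, -sin θ], [sin θ, cos θ]]
A clockwise rotation by 488° is equivalent to a counterclockwise rotation by -488°.
For θ = -488°:
cos(-488°) = -0.6157
sin(-488°) = -0.7880
Result: [[-0.6157, 0.7880], [-0.7880, -0.6157]]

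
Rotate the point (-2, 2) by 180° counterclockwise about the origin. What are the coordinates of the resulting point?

Rotation matrix for 180°: [[cos 180°, -sin 180°], [sin 180°, cos 180°]] = [[-1, 0], [0, -1]]
[[-1, 0], [0, -1]] × [-2, 2]ᵀ = [2, -2]ᵀ
Result: (2, -2)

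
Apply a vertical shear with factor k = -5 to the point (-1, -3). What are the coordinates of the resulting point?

Shear matrix for vertical shear with factor k = -5:
[[1, 0], [-5, 1]]
Result: (-1, -3) → (-1, 2)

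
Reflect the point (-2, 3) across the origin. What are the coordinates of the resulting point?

Reflection across origin: (-2, 3) → (2, -3)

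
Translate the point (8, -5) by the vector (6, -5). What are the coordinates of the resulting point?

Translation by (6, -5) (homogeneous matrix [[1, 0, 6], [0, 1, -5], [0, 0, 1]]):
x' = 8 + 6 = 14
y' = -5 + -5 = -10
Result: (14, -10)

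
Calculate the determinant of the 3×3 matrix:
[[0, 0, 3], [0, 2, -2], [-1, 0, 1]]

Expansion along first row:
det = 0·det([[2,-2],[0,1]]) - 0·det([[0,-2],[-1,1]]) + 3·det([[0,2],[-1,0]])
    = 0·(2·1 - -2·0) - 0·(0·1 - -2·-1) + 3·(0·0 - 2·-1)
    = 0·2 - 0·-2 + 3·2
    = 0 + 0 + 6 = 6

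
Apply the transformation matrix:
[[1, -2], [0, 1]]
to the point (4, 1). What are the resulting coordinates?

Matrix multiplication:
[[1, -2], [0, 1]] × [4, 1]ᵀ
= [(1)(4) + (-2)(1), (0)(4) + (1)(1)]ᵀ
= [2, 1]ᵀ
Result: (2, 1)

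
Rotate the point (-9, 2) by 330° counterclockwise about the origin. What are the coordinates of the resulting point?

Rotation matrix for 330°: [[cos 330°, -sin 330°], [sin 330°, cos 330°]] ≈ [[0.866025, 0.500000], [-0.500000, 0.866025]]
[[0.866025, 0.500000], [-0.500000, 0.866025]] × [-9, 2]ᵀ ≈ [-6.7942, 6.2321]ᵀ
Result: (-6.7942, 6.2321)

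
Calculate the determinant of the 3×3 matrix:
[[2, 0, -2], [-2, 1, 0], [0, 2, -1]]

Expansion along first row:
det = 2·det([[1,0],[2,-1]]) - 0·det([[-2,0],[0,-1]]) + -2·det([[-2,1],[0,2]])
    = 2·(1·-1 - 0·2) - 0·(-2·-1 - 0·0) + -2·(-2·2 - 1·0)
    = 2·-1 - 0·2 + -2·-4
    = -2 + 0 + 8 = 6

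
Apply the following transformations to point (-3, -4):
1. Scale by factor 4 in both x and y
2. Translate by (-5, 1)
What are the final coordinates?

Step 1: Scale (-3, -4) by 4 → (-12, -16)
Step 2: Translate by (-5, 1) → (-17, -15)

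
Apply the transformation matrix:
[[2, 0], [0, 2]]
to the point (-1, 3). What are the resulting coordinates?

Matrix multiplication:
[[2, 0], [0, 2]] × [-1, 3]ᵀ
= [(2)(-1) + (0)(3), (0)(-1) + (2)(3)]ᵀ
= [-2, 6]ᵀ
Result: (-2, 6)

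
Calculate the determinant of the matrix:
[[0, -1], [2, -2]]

For a 2×2 matrix [[a, b], [c, d]], det = ad - bc
det = (0)(-2) - (-1)(2) = 0 - -2 = 2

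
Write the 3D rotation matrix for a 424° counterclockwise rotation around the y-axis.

Rotation matrix for counterclockwise 424° around y-axis:
cos(424°) = 0.4384, sin(424°) = 0.8988
Result: [[0.4384, 0, 0.8988], [0, 1, 0], [-0.8988, 0, 0.4384]]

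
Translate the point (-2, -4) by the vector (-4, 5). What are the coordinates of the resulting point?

Translation by (-4, 5) (homogeneous matrix [[1, 0, -4], [0, 1, 5], [0, 0, 1]]):
x' = -2 + -4 = -6
y' = -4 + 5 = 1
Result: (-6, 1)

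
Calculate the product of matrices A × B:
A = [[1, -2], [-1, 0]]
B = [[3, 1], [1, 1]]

Matrix multiplication:
C[0][0] = 1×3 + -2×1 = 1
C[0][1] = 1×1 + -2×1 = -1
C[1][0] = -1×3 + 0×1 = -3
C[1][1] = -1×1 + 0×1 = -1
Result: [[1, -1], [-3, -1]]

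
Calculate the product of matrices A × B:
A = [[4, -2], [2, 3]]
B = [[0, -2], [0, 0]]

Matrix multiplication:
C[0][0] = 4×0 + -2×0 = 0
C[0][1] = 4×-2 + -2×0 = -8
C[1][0] = 2×0 + 3×0 = 0
C[1][1] = 2×-2 + 3×0 = -4
Result: [[0, -8], [0, -4]]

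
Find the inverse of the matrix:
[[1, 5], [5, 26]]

For [[a,b],[c,d]], inverse = (1/det)·[[d,-b],[-c,a]]
det = (1)(26) - (5)(5) = 26 - 25 = 1
Inverse = [[26, -5], [-5, 1]]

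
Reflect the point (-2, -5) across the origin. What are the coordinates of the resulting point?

Reflection across origin: (-2, -5) → (2, 5)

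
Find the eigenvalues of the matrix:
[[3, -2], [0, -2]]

Characteristic equation: det(A - λI) = 0
λ² - (trace)λ + (det) = 0
trace = 3 + -2 = 1, det = (3)(-2) - (-2)(0) = -6
λ² - (1)λ + (-6) = 0
λ = (1 ± √((1)² - 4·(-6))) / 2 = (1 ± √25) / 2
Solving: λ = -2, 3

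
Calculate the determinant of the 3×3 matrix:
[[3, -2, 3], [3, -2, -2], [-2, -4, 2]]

Expansion along first row:
det = 3·det([[-2,-2],[-4,2]]) - -2·det([[3,-2],[-2,2]]) + 3·det([[3,-2],[-2,-4]])
    = 3·(-2·2 - -2·-4) - -2·(3·2 - -2·-2) + 3·(3·-4 - -2·-2)
    = 3·-12 - -2·2 + 3·-16
    = -36 + 4 + -48 = -80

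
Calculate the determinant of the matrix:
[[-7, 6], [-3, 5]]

For a 2×2 matrix [[a, b], [c, d]], det = ad - bc
det = (-7)(5) - (6)(-3) = -35 - -18 = -17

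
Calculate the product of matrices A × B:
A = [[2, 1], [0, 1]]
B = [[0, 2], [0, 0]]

Matrix multiplication:
C[0][0] = 2×0 + 1×0 = 0
C[0][1] = 2×2 + 1×0 = 4
C[1][0] = 0×0 + 1×0 = 0
C[1][1] = 0×2 + 1×0 = 0
Result: [[0, 4], [0, 0]]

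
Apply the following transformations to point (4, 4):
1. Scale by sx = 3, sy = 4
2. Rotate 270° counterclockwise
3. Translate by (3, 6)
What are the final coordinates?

Step 1: Scale → (12, 16)
Step 2: Rotate 270° → (16, -12)
Step 3: Translate → (19, -6)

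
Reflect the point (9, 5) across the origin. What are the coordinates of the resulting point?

Reflection across origin: (9, 5) → (-9, -5)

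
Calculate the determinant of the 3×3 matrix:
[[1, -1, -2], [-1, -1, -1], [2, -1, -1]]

Expansion along first row:
det = 1·det([[-1,-1],[-1,-1]]) - -1·det([[-1,-1],[2,-1]]) + -2·det([[-1,-1],[2,-1]])
    = 1·(-1·-1 - -1·-1) - -1·(-1·-1 - -1·2) + -2·(-1·-1 - -1·2)
    = 1·0 - -1·3 + -2·3
    = 0 + 3 + -6 = -3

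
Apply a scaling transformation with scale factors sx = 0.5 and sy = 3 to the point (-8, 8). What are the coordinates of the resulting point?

Scaling matrix:
[[0.50, 0], [0, 3]]
Result: (-8 × 0.5, 8 × 3) = (-4, 24)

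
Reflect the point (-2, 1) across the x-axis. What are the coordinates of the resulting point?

Reflection across x-axis: (-2, 1) → (-2, -1)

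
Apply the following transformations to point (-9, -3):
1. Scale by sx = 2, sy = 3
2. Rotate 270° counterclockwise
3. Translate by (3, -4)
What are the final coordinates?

Step 1: Scale → (-18, -9)
Step 2: Rotate 270° → (-9, 18)
Step 3: Translate → (-6, 14)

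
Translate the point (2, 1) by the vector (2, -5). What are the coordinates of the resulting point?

Translation by (2, -5) (homogeneous matrix [[1, 0, 2], [0, 1, -5], [0, 0, 1]]):
x' = 2 + 2 = 4
y' = 1 + -5 = -4
Result: (4, -4)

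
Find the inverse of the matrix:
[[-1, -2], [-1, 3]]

For [[a,b],[c,d]], inverse = (1/det)·[[d,-b],[-c,a]]
det = (-1)(3) - (-2)(-1) = -3 - 2 = -5
Inverse = (1/-5)·[[3, 2], [1, -1]]
= [[-3/5, -2/5], [-1/5, 1/5]]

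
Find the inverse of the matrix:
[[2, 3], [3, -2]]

For [[a,b],[c,d]], inverse = (1/det)·[[d,-b],[-c,a]]
det = (2)(-2) - (3)(3) = -4 - 9 = -13
Inverse = (1/-13)·[[-2, -3], [-3, 2]]
= [[2/13, 3/13], [3/13, -2/13]]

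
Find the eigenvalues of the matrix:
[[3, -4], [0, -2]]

Characteristic equation: det(A - λI) = 0
λ² - (trace)λ + (det) = 0
trace = 3 + -2 = 1, det = (3)(-2) - (-4)(0) = -6
λ² - (1)λ + (-6) = 0
λ = (1 ± √((1)² - 4·(-6))) / 2 = (1 ± √25) / 2
Solving: λ = -2, 3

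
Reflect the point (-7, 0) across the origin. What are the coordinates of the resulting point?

Reflection across origin: (-7, 0) → (7, 0)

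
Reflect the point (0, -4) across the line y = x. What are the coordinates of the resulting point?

Reflection across line y = x: (0, -4) → (-4, 0)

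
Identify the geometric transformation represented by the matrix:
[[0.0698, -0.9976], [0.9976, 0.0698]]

This matrix represents: rotation by 86° counterclockwise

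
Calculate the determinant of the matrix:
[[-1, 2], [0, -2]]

For a 2×2 matrix [[a, b], [c, d]], det = ad - bc
det = (-1)(-2) - (2)(0) = 2 - 0 = 2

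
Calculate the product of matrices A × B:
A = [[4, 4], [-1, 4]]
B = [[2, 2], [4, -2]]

Matrix multiplication:
C[0][0] = 4×2 + 4×4 = 24
C[0][1] = 4×2 + 4×-2 = 0
C[1][0] = -1×2 + 4×4 = 14
C[1][1] = -1×2 + 4×-2 = -10
Result: [[24, 0], [14, -10]]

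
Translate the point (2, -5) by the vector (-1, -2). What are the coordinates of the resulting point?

Translation by (-1, -2) (homogeneous matrix [[1, 0, -1], [0, 1, -2], [0, 0, 1]]):
x' = 2 + -1 = 1
y' = -5 + -2 = -7
Result: (1, -7)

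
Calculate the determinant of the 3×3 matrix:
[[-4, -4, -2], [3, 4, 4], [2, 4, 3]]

Expansion along first row:
det = -4·det([[4,4],[4,3]]) - -4·det([[3,4],[2,3]]) + -2·det([[3,4],[2,4]])
    = -4·(4·3 - 4·4) - -4·(3·3 - 4·2) + -2·(3·4 - 4·2)
    = -4·-4 - -4·1 + -2·4
    = 16 + 4 + -8 = 12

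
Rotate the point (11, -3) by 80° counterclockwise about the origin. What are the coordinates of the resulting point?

Rotation matrix for 80°: [[cos 80°, -sin 80°], [sin 80°, cos 80°]] ≈ [[0.173648, -0.984808], [0.984808, 0.173648]]
[[0.173648, -0.984808], [0.984808, 0.173648]] × [11, -3]ᵀ ≈ [4.8646, 10.3119]ᵀ
Result: (4.8646, 10.3119)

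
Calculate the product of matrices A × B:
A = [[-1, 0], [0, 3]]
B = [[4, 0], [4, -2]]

Matrix multiplication:
C[0][0] = -1×4 + 0×4 = -4
C[0][1] = -1×0 + 0×-2 = 0
C[1][0] = 0×4 + 3×4 = 12
C[1][1] = 0×0 + 3×-2 = -6
Result: [[-4, 0], [12, -6]]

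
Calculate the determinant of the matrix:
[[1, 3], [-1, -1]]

For a 2×2 matrix [[a, b], [c, d]], det = ad - bc
det = (1)(-1) - (3)(-1) = -1 - -3 = 2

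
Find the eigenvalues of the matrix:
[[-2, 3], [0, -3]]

Characteristic equation: det(A - λI) = 0
λ² - (trace)λ + (det) = 0
trace = -2 + -3 = -5, det = (-2)(-3) - (3)(0) = 6
λ² - (-5)λ + (6) = 0
λ = (-5 ± √((-5)² - 4·(6))) / 2 = (-5 ± √1) / 2
Solving: λ = -3, -2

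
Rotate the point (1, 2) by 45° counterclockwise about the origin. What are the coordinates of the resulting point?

Rotation matrix for 45°: [[cos 45°, -sin 45°], [sin 45°, cos 45°]] ≈ [[0.707107, -0.707107], [0.707107, 0.707107]]
[[0.707107, -0.707107], [0.707107, 0.707107]] × [1, 2]ᵀ ≈ [-0.7071, 2.1213]ᵀ
Result: (-0.7071, 2.1213)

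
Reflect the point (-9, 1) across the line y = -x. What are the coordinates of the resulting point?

Reflection across line y = -x: (-9, 1) → (-1, 9)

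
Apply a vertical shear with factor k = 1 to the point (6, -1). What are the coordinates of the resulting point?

Shear matrix for vertical shear with factor k = 1:
[[1, 0], [1, 1]]
Result: (6, -1) → (6, 5)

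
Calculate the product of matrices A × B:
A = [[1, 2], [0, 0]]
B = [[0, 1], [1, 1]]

Matrix multiplication:
C[0][0] = 1×0 + 2×1 = 2
C[0][1] = 1×1 + 2×1 = 3
C[1][0] = 0×0 + 0×1 = 0
C[1][1] = 0×1 + 0×1 = 0
Result: [[2, 3], [0, 0]]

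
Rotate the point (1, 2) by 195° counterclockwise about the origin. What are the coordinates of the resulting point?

Rotation matrix for 195°: [[cos 195°, -sin 195°], [sin 195°, cos 195°]] ≈ [[-0.965926, 0.258819], [-0.258819, -0.965926]]
[[-0.965926, 0.258819], [-0.258819, -0.965926]] × [1, 2]ᵀ ≈ [-0.4483, -2.1907]ᵀ
Result: (-0.4483, -2.1907)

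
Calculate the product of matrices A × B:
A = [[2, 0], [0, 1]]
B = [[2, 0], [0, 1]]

Matrix multiplication:
C[0][0] = 2×2 + 0×0 = 4
C[0][1] = 2×0 + 0×1 = 0
C[1][0] = 0×2 + 1×0 = 0
C[1][1] = 0×0 + 1×1 = 1
Result: [[4, 0], [0, 1]]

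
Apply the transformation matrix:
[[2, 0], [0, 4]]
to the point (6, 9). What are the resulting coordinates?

Matrix multiplication:
[[2, 0], [0, 4]] × [6, 9]ᵀ
= [(2)(6) + (0)(9), (0)(6) + (4)(9)]ᵀ
= [12, 36]ᵀ
Result: (12, 36)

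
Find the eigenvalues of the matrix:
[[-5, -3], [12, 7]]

Characteristic equation: det(A - λI) = 0
λ² - (trace)λ + (det) = 0
trace = -5 + 7 = 2, det = (-5)(7) - (-3)(12) = 1
λ² - (2)λ + (1) = 0
λ = (2 ± √((2)² - 4·(1))) / 2 = (2 ± √0) / 2
Solving: λ = 1, 1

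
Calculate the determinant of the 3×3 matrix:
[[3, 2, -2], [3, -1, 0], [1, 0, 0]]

Expansion along first row:
det = 3·det([[-1,0],[0,0]]) - 2·det([[3,0],[1,0]]) + -2·det([[3,-1],[1,0]])
    = 3·(-1·0 - 0·0) - 2·(3·0 - 0·1) + -2·(3·0 - -1·1)
    = 3·0 - 2·0 + -2·1
    = 0 + 0 + -2 = -2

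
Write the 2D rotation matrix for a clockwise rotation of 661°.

Rotation matrix formula: [[cos θ, -sin θ], [sin θ, cos θ]]
A clockwise rotation by 661° is equivalent to a counterclockwise rotation by -661°.
For θ = -661°:
cos(-661°) = 0.5150
sin(-661°) = 0.8572
Result: [[0.5150, -0.8572], [0.8572, 0.5150]]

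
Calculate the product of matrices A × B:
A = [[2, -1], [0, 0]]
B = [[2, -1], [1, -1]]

Matrix multiplication:
C[0][0] = 2×2 + -1×1 = 3
C[0][1] = 2×-1 + -1×-1 = -1
C[1][0] = 0×2 + 0×1 = 0
C[1][1] = 0×-1 + 0×-1 = 0
Result: [[3, -1], [0, 0]]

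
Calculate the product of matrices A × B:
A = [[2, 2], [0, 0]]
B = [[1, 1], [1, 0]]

Matrix multiplication:
C[0][0] = 2×1 + 2×1 = 4
C[0][1] = 2×1 + 2×0 = 2
C[1][0] = 0×1 + 0×1 = 0
C[1][1] = 0×1 + 0×0 = 0
Result: [[4, 2], [0, 0]]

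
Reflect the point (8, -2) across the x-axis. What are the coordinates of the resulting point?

Reflection across x-axis: (8, -2) → (8, 2)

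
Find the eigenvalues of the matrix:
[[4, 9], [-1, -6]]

Characteristic equation: det(A - λI) = 0
λ² - (trace)λ + (det) = 0
trace = 4 + -6 = -2, det = (4)(-6) - (9)(-1) = -15
λ² - (-2)λ + (-15) = 0
λ = (-2 ± √((-2)² - 4·(-15))) / 2 = (-2 ± √64) / 2
Solving: λ = -5, 3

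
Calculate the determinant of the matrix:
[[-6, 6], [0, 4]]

For a 2×2 matrix [[a, b], [c, d]], det = ad - bc
det = (-6)(4) - (6)(0) = -24 - 0 = -24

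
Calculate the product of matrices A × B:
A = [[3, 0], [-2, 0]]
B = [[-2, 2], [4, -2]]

Matrix multiplication:
C[0][0] = 3×-2 + 0×4 = -6
C[0][1] = 3×2 + 0×-2 = 6
C[1][0] = -2×-2 + 0×4 = 4
C[1][1] = -2×2 + 0×-2 = -4
Result: [[-6, 6], [4, -4]]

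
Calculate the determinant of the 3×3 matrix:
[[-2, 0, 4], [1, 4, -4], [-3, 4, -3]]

Expansion along first row:
det = -2·det([[4,-4],[4,-3]]) - 0·det([[1,-4],[-3,-3]]) + 4·det([[1,4],[-3,4]])
    = -2·(4·-3 - -4·4) - 0·(1·-3 - -4·-3) + 4·(1·4 - 4·-3)
    = -2·4 - 0·-15 + 4·16
    = -8 + 0 + 64 = 56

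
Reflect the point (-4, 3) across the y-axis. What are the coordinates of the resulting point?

Reflection across y-axis: (-4, 3) → (4, 3)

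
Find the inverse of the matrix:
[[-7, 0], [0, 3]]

For [[a,b],[c,d]], inverse = (1/det)·[[d,-b],[-c,a]]
det = (-7)(3) - (0)(0) = -21 - 0 = -21
Inverse = (1/-21)·[[3, 0], [0, -7]]
= [[-1/7, 0], [0, 1/3]]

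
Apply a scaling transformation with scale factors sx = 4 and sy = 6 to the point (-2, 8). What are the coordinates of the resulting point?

Scaling matrix:
[[4, 0], [0, 6]]
Result: (-2 × 4, 8 × 6) = (-8, 48)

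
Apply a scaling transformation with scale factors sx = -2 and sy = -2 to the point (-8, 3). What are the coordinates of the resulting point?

Scaling matrix:
[[-2, 0], [0, -2]]
Result: (-8 × -2, 3 × -2) = (16, -6)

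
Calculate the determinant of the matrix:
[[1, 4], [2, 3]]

For a 2×2 matrix [[a, b], [c, d]], det = ad - bc
det = (1)(3) - (4)(2) = 3 - 8 = -5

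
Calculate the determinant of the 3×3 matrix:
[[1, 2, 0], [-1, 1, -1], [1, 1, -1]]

Expansion along first row:
det = 1·det([[1,-1],[1,-1]]) - 2·det([[-1,-1],[1,-1]]) + 0·det([[-1,1],[1,1]])
    = 1·(1·-1 - -1·1) - 2·(-1·-1 - -1·1) + 0·(-1·1 - 1·1)
    = 1·0 - 2·2 + 0·-2
    = 0 + -4 + 0 = -4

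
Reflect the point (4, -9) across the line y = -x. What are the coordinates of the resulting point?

Reflection across line y = -x: (4, -9) → (9, -4)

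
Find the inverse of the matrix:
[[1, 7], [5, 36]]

For [[a,b],[c,d]], inverse = (1/det)·[[d,-b],[-c,a]]
det = (1)(36) - (7)(5) = 36 - 35 = 1
Inverse = [[36, -7], [-5, 1]]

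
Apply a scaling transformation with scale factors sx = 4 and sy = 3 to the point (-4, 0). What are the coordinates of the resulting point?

Scaling matrix:
[[4, 0], [0, 3]]
Result: (-4 × 4, 0 × 3) = (-16, 0)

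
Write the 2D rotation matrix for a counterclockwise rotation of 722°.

Rotation matrix formula: [[cos θ, -sin θ], [sin θ, cos θ]]
For θ = 722°:
cos(722°) = 0.9994
sin(722°) = 0.0349
Result: [[0.9994, -0.0349], [0.0349, 0.9994]]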